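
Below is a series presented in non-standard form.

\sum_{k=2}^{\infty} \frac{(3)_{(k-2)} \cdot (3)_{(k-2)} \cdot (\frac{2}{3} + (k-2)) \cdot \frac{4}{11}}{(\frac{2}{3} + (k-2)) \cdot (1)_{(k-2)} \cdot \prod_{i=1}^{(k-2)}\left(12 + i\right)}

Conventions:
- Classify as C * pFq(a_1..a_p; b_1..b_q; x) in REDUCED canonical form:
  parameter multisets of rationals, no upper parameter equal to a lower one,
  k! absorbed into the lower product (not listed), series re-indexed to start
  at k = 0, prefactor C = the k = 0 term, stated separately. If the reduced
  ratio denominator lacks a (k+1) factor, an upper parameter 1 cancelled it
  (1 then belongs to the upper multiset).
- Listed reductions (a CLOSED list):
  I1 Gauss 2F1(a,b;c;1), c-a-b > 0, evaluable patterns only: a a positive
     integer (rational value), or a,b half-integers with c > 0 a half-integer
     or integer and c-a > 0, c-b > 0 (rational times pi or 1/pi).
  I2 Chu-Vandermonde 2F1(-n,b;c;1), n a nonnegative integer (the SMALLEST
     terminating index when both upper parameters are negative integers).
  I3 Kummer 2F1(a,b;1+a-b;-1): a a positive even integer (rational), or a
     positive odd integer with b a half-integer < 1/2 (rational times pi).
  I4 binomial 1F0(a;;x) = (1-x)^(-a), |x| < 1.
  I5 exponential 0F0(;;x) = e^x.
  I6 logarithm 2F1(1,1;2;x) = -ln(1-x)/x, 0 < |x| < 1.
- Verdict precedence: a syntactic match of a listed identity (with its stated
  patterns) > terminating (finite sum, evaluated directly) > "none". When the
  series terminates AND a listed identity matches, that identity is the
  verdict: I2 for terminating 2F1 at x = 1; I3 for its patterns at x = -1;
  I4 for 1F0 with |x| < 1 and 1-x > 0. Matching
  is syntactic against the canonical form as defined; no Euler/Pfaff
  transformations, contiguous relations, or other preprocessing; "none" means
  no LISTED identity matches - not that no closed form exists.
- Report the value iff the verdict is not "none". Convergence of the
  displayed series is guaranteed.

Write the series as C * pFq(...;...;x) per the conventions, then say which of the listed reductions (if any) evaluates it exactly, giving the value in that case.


This is \frac{4}{11} * 2F1(3, 3; 13; 1) in reduced canonical form. Verdict: the Gauss summation I1 fires (x = 1: the Gamma ratio telescopes since c-a-b = 7 > 0 and a = 3 in Z>0). Sum: \frac{20}{21}.

The tell: from the first term \frac{4}{11}: k + 2/3 divides numerator and denominator alike; C = 4/11 after cancelling.
Term ratio: r(k) = 1 * (k+3) (k+3) / [(k+13) (k+1)] - rational in k, leading ratio 1; with t_0 = \frac{4}{11}, classification follows.


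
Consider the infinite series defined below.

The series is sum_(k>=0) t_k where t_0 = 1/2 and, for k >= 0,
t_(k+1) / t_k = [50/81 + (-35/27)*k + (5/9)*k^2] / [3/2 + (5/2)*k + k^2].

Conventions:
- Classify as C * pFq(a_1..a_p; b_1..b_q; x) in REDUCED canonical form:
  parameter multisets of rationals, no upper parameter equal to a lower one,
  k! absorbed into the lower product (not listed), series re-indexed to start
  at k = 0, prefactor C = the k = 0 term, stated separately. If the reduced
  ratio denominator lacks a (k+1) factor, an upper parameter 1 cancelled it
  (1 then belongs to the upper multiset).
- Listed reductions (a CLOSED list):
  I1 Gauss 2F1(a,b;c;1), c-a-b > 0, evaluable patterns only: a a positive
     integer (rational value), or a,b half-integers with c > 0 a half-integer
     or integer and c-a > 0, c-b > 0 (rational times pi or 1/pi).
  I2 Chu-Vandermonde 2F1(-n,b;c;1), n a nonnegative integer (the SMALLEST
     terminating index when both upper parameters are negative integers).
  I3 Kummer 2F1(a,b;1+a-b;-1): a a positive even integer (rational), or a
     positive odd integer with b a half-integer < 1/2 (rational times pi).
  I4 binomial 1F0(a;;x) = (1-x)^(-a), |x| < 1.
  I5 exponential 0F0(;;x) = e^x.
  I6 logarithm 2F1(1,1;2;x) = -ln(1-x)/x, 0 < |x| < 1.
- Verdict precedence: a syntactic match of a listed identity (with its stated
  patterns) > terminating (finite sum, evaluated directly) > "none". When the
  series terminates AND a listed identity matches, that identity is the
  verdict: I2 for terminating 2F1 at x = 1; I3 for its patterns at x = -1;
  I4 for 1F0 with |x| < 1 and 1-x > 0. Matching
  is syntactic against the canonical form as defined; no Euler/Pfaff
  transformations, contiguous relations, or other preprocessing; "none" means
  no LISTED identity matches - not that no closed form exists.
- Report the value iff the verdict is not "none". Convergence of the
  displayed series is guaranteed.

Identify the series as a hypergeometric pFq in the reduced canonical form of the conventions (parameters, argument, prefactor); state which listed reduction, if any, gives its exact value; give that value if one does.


At argument 5/9: a 2F1 with upper {-5/3, -2/3}, lower {3/2}, scaled by C = 1/2. Verdict: none here - no I1-I6 shape fits x = 5/9 with lower {3/2}.

Key step: from the first term 1/2: the expanded ratio factors over Q; C = 1/2, roots give parameters.
Adjacent-term ratio: r(k) = (5/9) * (k-5/3) (k-2/3) / [(k+3/2) (k+1)] ; factor over Q: parameters, x = (5/9), and C = 1/2.


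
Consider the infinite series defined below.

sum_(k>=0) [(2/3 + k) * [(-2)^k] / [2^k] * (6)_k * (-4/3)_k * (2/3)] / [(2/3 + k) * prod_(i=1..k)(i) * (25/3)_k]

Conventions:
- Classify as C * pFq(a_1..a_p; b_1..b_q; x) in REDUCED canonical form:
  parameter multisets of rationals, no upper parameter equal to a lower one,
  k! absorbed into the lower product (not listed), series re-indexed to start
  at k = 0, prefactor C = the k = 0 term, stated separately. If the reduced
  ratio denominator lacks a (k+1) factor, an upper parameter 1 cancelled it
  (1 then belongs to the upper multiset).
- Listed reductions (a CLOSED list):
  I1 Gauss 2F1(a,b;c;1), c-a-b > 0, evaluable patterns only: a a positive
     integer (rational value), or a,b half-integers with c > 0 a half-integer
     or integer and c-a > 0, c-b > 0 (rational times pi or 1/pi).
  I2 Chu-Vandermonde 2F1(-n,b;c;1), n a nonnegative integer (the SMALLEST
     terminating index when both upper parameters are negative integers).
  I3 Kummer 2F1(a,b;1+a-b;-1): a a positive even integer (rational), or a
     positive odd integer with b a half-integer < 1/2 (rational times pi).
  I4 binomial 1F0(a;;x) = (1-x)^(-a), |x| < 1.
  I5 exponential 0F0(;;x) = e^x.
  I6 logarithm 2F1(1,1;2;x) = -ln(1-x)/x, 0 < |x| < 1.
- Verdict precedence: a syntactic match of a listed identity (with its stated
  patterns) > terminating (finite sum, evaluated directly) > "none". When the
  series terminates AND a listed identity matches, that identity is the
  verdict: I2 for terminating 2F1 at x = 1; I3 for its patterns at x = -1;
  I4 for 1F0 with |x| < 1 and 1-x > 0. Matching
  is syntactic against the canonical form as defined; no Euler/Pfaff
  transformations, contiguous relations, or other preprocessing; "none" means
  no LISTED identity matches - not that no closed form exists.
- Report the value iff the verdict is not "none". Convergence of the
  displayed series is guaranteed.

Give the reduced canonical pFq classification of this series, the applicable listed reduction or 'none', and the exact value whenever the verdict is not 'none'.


Reduced: x = -1, 2F1, upper = {-4/3, 6}, lower = {25/3}, C = 2/3. Verdict: Kummer (I3) matches (x = -1; c = 25/3 equals 1+a-b for upper {-4/3, 6}: listed pattern). Sum: 1672/1215.

The tell: x = (-1) and the factor k + 2/3 cancels (top and bottom), leaving prefactor 2/3.
Term ratio: r(k) = (-1) * (k-4/3) (k+6) / [(k+25/3) (k+1)] - rational; roots negated = parameters, x = (-1), C = 2/3.


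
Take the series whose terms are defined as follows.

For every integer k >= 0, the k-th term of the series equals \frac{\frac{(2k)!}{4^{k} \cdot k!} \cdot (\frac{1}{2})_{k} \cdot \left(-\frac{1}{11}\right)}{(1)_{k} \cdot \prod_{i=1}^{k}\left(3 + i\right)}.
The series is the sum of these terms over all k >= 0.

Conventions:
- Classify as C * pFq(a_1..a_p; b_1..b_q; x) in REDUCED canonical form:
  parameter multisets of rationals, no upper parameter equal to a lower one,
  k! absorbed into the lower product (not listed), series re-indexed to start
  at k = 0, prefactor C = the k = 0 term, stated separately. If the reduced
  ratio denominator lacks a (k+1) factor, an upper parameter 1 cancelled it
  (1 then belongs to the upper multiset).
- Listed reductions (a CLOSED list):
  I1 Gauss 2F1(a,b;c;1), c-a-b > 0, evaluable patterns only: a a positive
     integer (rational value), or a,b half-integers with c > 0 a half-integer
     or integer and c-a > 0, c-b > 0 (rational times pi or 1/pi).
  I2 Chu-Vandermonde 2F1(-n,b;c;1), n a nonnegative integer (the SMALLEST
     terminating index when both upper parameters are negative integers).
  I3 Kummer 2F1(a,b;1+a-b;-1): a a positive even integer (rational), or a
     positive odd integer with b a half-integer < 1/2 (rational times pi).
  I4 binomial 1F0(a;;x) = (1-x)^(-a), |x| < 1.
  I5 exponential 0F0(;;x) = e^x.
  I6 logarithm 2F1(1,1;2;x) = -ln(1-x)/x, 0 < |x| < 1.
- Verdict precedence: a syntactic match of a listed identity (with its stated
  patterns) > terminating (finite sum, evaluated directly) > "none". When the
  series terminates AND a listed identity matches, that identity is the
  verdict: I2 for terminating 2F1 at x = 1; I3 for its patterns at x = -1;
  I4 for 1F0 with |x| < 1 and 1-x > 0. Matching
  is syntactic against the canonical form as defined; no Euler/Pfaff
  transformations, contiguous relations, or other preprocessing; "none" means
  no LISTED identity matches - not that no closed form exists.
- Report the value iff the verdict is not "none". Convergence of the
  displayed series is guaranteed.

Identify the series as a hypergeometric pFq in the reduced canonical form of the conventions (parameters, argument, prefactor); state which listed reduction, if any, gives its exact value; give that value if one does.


Reduced: x = 1, 2F1, upper = {\frac{1}{2}, \frac{1}{2}}, lower = {4}, C = -\frac{1}{11}. Verdict: this is the half-integer Gauss pattern (I1) (x = 1; upper {\frac{1}{2}, \frac{1}{2}} half-integers, c = 4 in the evaluable pattern). Value: \left(-\frac{256}{825}\right) / \pi.

First insight: with t_0 = -\frac{1}{11}, the (2k)!/(4^k k!) block (C = -1/11, x = 1) is the Pochhammer (1/2)_k.
Ratio: r(k) = 1 * (k+\frac{1}{2}) (k+\frac{1}{2}) / [(k+4) (k+1)] - poly over poly, x = 1 from leading terms; C = -\frac{1}{11} at k = 0.


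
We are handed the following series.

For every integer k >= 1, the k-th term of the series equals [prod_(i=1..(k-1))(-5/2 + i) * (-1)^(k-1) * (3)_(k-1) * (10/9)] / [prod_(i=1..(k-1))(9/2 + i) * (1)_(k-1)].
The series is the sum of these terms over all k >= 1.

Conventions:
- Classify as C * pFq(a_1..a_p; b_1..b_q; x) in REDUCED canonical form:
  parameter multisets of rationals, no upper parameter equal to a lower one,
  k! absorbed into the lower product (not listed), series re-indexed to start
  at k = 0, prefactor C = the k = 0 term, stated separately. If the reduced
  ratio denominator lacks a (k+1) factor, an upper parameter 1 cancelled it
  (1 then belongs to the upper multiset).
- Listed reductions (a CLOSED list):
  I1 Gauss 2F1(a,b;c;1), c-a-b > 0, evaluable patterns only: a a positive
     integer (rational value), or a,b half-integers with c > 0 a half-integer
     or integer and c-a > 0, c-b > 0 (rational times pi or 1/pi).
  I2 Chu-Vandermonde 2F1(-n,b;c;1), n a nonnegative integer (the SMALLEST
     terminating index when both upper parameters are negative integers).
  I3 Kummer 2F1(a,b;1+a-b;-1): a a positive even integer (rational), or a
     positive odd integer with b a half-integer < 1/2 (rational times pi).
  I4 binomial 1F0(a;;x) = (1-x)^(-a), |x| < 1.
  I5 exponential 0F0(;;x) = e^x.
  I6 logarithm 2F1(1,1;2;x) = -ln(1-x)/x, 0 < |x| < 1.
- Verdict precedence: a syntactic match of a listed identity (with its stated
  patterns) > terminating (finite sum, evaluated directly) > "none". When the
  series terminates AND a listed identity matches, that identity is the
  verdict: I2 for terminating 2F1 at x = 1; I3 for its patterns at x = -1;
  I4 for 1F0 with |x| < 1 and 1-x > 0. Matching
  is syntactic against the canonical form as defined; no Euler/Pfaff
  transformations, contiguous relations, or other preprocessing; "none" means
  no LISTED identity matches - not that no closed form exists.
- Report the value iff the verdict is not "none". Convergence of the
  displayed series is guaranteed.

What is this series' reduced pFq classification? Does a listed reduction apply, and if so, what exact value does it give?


Key step: x = (-1) and (1)_k (C = 10/9) is k! itself.
Adjacent-term ratio: r(k) = (-1) * (k-3/2) (k+3) / [(k+11/2) (k+1)] - rational in k, leading ratio (-1); with t_0 = 10/9, classification follows.

x = -1 here; the reduced form reads 2F1, upper {-3/2, 3}, lower {11/2}, C = 10/9. Verdict: this is the Kummer evaluation I3 (x = -1; c = 11/2 equals 1+a-b for upper {-3/2, 3}: listed pattern). Its exact value is (175/256) * pi.


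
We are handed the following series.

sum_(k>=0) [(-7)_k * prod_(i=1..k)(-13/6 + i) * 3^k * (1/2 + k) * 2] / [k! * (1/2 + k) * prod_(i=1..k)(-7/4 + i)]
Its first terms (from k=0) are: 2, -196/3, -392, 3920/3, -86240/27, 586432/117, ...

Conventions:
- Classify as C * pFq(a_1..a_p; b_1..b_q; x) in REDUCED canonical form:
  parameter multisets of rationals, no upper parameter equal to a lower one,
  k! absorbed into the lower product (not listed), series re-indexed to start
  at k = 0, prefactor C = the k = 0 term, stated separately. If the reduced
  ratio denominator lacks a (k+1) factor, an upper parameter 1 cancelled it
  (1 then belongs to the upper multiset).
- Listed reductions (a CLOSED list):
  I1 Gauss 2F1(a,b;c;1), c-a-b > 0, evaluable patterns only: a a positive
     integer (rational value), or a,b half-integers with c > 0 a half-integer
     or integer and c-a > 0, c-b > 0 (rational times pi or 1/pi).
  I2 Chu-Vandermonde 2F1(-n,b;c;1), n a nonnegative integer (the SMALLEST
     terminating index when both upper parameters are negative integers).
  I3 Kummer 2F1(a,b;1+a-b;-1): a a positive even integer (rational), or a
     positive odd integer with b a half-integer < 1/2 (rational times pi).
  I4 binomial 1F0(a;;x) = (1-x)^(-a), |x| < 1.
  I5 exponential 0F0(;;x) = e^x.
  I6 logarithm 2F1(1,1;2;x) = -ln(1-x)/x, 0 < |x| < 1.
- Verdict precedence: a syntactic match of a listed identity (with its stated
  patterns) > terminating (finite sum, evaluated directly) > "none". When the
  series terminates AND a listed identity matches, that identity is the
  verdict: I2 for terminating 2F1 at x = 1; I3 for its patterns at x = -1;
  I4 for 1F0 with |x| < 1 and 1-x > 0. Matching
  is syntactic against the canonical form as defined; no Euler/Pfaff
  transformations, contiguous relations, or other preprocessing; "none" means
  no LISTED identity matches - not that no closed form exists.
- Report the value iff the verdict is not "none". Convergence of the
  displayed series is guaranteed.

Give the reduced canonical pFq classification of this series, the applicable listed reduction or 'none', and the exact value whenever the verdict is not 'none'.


Canonical form: C = 2 times 2F1 with upper {-7, -7/6}, lower {-3/4}, x = 3. Verdict: terminating. With -7 upstairs the series is a 8-term polynomial sum; evaluated term by term. Sum: -71194/1053.

Key step: t_0 = 2 here, and the running product (prefactor 2) telescopes to a rising factorial.
Term ratio: r(k) = 3 * (k-7) (k-7/6) / [(k-3/4) (k+1)] - poly over poly, x = 3 from leading terms; C = 2 at k = 0.


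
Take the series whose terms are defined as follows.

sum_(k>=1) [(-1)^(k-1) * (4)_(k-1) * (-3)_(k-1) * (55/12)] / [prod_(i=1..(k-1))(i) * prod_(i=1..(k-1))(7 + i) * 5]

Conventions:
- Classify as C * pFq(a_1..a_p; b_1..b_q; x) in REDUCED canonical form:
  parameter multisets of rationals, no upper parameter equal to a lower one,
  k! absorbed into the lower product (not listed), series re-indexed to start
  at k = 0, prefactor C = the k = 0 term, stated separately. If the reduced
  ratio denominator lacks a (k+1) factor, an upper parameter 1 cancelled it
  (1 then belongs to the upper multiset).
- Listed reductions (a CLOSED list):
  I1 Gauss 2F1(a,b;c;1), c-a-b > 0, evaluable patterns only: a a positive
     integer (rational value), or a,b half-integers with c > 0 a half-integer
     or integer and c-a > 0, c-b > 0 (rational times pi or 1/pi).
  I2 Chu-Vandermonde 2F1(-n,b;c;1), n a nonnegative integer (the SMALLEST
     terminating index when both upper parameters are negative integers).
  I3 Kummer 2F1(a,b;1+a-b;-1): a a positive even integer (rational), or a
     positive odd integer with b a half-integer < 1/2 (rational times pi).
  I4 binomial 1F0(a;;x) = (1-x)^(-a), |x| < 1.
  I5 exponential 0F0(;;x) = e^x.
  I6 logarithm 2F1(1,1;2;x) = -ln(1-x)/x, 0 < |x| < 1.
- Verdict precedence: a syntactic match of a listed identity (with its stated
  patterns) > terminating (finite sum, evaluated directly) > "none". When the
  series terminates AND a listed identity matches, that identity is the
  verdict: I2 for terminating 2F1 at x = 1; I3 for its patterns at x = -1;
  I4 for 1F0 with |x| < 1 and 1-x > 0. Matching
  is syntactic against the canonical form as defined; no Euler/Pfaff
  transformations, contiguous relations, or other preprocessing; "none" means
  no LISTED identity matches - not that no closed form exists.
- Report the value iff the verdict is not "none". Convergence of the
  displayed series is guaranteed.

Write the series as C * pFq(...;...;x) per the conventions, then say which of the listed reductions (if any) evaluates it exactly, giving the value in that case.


Key observation: x = (-1) and the lower running product (C = 11/12) is a rising factorial.
Consecutive-term ratio: r(k) = (-1) * (k-3) (k+4) / [(k+8) (k+1)] - rational; roots negated = parameters, x = (-1), C = 11/12.

This is 11/12 * 2F1(-3, 4; 8; -1) in reduced canonical form. Verdict: this is the Kummer evaluation I3 (x = -1; c = 8 equals 1+a-b for upper {-3, 4}: listed pattern). Value: 77/24.


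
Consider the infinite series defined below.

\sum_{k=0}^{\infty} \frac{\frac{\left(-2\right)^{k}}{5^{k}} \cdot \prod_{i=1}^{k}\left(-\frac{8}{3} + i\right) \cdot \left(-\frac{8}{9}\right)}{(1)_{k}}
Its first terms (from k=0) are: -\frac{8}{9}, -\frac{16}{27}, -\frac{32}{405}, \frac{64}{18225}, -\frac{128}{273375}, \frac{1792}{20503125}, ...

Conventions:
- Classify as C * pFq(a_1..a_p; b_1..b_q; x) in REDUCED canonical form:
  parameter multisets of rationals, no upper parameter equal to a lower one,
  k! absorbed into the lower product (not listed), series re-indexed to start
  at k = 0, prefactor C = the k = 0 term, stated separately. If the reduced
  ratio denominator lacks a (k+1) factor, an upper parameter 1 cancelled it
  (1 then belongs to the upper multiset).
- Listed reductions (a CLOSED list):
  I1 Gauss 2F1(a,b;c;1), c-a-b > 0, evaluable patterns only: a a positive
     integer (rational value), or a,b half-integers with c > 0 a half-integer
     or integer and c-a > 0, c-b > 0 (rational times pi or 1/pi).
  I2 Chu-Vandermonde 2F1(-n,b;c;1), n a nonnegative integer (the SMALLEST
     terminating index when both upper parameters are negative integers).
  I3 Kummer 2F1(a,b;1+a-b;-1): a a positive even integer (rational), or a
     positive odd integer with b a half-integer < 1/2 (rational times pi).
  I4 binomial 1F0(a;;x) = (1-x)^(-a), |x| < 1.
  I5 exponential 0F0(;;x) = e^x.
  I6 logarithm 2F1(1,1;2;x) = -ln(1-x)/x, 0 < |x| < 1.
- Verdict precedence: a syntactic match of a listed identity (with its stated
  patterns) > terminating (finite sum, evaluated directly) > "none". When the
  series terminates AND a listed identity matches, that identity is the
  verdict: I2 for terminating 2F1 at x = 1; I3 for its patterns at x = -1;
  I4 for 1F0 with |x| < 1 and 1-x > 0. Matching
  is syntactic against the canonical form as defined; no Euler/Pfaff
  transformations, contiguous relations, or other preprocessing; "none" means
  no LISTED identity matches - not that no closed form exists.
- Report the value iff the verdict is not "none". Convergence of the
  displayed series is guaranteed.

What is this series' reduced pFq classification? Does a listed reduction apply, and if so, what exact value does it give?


Key step: t_0 = -\frac{8}{9} here, and the running product (C = -8/9) telescopes to a rising factorial.
Step ratio: r(k) = -\frac{2}{5} * (k-\frac{5}{3}) / [(k+1)] - rational; roots negated = parameters, x = -\frac{2}{5}, C = -\frac{8}{9}.

Canonical form: C = -\frac{8}{9} times 1F0 with upper {-\frac{5}{3}}, lower {-}, x = -\frac{2}{5}. Verdict: the binomial series (I4) fires (the 1F0 binomial series: exponent 5/3, x = -\frac{2}{5}). Hence: \left(-\frac{8}{9}\right) \cdot \left(\frac{7}{5}\right)^{\frac{5}{3}}.


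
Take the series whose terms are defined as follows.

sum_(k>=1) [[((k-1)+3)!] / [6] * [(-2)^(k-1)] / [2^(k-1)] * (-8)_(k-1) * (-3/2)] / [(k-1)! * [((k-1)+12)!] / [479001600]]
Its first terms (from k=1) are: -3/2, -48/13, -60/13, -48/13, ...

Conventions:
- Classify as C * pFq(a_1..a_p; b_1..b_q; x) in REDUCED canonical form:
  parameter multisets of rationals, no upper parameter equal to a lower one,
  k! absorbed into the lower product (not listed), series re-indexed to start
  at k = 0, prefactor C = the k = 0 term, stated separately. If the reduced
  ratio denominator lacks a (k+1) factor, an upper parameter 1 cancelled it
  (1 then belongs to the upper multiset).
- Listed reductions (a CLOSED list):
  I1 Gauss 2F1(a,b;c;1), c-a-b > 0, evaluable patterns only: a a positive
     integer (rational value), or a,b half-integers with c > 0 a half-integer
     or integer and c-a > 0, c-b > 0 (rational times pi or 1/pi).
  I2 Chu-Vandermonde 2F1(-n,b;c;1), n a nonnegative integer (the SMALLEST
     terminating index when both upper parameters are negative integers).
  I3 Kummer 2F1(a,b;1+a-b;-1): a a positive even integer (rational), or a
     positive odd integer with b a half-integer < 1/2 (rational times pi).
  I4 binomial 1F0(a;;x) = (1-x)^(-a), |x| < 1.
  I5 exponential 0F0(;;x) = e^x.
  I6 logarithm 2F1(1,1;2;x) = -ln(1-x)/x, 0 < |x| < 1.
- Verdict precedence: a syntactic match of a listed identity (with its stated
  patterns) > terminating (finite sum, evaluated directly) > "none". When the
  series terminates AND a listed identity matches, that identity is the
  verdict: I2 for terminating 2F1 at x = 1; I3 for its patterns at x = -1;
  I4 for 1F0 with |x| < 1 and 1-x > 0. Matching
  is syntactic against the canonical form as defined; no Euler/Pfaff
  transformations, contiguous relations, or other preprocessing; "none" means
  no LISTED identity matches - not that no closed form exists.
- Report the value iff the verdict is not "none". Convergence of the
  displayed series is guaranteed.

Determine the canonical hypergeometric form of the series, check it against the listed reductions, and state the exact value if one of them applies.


With C = -3/2: the canonical form is 2F1(-8, 4; 13; -1). Verdict at x = -1: Kummer's theorem (I3) matches (x = -1; c = 13 equals 1+a-b for upper {-8, 4}: listed pattern). Sum: -33/2.

Key observation: with t_0 = -3/2, the two k-th powers (prefactor -3/2) combine into one argument.
Ratio: r(k) = (-1) * (k-8) (k+4) / [(k+13) (k+1)] ; factor over Q: parameters, x = (-1), and C = -3/2.


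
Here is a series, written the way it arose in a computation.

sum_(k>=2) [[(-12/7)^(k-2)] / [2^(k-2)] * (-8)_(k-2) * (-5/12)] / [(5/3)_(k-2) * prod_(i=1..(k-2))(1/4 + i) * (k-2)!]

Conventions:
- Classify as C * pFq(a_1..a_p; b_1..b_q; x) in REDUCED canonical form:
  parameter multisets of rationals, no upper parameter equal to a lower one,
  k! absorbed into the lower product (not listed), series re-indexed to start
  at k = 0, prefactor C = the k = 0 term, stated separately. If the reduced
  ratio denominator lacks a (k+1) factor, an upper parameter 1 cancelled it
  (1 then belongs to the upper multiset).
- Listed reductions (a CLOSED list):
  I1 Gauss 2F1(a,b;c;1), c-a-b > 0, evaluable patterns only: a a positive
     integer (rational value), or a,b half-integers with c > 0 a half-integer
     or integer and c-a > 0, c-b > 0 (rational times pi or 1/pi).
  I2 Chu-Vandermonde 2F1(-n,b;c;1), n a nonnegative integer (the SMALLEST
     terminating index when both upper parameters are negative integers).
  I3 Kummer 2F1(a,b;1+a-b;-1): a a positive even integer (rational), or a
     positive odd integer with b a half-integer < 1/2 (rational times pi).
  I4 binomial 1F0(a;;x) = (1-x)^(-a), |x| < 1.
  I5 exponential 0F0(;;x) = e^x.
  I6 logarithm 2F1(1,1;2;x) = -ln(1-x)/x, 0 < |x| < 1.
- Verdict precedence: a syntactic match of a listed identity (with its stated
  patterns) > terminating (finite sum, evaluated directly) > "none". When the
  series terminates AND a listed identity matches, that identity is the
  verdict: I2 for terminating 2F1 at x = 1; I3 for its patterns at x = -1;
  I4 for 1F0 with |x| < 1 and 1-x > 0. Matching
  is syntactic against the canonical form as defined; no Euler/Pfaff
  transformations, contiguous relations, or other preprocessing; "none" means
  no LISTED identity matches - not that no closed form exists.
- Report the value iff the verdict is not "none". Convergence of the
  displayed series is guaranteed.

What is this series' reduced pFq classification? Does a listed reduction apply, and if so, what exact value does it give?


Prefactor -5/12, argument -6/7: 1F2 with upper {-8} over lower {5/4, 5/3}. Verdict: terminating. With -8 upstairs the series is a 9-term polynomial sum; evaluated term by term. Its exact value is -21528046319290632888071/8350979453052458722500.

Key step: t_0 = -5/12 here, and the two k-th powers (C = -5/12, x = -6/7) combine into one argument.
Adjacent-term ratio: r(k) = (-6/7) * (k-8) / [(k+5/4) (k+5/3) (k+1)] - poly over poly, x = (-6/7) from leading terms; C = -5/12 at k = 0.


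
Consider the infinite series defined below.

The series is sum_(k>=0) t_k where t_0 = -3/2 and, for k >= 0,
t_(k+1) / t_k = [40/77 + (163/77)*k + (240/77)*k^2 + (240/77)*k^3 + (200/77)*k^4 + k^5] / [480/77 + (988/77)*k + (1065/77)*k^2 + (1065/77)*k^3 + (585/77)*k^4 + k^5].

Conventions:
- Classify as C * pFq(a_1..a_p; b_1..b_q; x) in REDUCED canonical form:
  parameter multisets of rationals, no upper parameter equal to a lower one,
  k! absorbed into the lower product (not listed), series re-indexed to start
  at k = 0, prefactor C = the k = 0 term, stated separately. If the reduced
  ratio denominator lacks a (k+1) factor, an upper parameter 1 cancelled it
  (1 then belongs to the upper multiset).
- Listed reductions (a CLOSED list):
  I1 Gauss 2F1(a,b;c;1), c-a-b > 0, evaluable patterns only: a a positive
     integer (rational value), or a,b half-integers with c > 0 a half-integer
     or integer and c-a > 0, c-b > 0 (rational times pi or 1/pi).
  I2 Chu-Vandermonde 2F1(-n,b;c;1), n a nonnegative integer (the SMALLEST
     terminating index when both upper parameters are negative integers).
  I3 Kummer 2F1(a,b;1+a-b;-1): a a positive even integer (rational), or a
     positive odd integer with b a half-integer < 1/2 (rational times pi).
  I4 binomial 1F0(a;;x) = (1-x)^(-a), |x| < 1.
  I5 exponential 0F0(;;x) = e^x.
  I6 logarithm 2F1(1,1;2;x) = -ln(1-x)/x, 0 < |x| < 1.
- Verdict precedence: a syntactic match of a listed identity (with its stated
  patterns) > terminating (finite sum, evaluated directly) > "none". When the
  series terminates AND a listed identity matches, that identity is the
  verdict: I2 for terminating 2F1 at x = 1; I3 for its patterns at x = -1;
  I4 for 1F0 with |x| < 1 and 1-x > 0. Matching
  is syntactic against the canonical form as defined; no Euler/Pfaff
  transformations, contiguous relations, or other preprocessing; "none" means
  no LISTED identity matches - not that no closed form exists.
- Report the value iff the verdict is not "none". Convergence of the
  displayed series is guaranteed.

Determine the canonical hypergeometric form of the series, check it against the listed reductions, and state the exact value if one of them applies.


The tell: t_0 = -3/2 here, and the ratio is unreduced: k^2 + 1 divides both sides (C = -3/2).
Step ratio: r(k) = 1 * (k+5/11) (k+1) / [(k+60/11) (k+1)] - poly over poly, x = 1 from leading terms; C = -3/2 at k = 0.

x = 1 here; the reduced form reads 2F1, upper {5/11, 1}, lower {60/11}, C = -3/2. Verdict: Gauss (I1, integer-parameter pattern) fires (x = 1: the Gamma ratio telescopes since c-a-b = 4 > 0 and a = 1 in Z>0). Exact value: -147/88.


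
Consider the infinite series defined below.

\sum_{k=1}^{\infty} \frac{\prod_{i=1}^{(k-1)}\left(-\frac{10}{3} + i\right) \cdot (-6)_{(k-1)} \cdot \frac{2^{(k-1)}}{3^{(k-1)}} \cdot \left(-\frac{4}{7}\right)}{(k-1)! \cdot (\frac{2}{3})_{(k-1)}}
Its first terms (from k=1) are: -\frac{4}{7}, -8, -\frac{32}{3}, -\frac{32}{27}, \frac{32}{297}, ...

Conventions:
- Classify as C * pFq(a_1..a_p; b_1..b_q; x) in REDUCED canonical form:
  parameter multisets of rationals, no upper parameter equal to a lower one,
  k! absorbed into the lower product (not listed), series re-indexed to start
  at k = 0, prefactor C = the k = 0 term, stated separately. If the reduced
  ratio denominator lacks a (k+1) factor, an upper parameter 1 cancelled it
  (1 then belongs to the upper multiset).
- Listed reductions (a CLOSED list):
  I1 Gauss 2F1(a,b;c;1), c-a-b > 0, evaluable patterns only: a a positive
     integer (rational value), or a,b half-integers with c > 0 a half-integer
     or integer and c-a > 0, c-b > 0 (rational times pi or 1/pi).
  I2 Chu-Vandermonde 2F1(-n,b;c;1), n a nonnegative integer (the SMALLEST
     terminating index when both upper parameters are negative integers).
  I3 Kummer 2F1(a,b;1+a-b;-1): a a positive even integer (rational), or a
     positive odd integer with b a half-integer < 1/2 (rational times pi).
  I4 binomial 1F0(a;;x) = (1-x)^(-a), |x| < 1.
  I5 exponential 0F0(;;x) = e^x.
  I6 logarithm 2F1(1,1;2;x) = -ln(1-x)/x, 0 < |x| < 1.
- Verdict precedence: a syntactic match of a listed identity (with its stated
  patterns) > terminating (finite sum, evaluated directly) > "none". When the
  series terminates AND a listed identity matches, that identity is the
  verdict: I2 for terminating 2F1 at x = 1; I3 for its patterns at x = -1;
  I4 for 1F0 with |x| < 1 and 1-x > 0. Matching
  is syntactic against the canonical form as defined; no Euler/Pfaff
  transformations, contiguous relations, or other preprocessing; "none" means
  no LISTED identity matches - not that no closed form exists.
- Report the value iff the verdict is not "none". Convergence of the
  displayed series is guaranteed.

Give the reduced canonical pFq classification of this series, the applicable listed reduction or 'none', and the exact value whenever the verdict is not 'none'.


This is -\frac{4}{7} * 2F1(-6, -\frac{7}{3}; \frac{2}{3}; \frac{2}{3}) in reduced canonical form. Verdict: terminating - upper -6 stops the sum at k = 6; the 7 terms are added exactly. Hence: -\frac{19395604}{954261}.

Key observation: x = \frac{2}{3} and the two geometric factors (C = -4/7) combine into one argument.
Step ratio: r(k) = \frac{2}{3} * (k-6) (k-\frac{7}{3}) / [(k+\frac{2}{3}) (k+1)] - rational in k, leading ratio \frac{2}{3}; with t_0 = -\frac{4}{7}, classification follows.


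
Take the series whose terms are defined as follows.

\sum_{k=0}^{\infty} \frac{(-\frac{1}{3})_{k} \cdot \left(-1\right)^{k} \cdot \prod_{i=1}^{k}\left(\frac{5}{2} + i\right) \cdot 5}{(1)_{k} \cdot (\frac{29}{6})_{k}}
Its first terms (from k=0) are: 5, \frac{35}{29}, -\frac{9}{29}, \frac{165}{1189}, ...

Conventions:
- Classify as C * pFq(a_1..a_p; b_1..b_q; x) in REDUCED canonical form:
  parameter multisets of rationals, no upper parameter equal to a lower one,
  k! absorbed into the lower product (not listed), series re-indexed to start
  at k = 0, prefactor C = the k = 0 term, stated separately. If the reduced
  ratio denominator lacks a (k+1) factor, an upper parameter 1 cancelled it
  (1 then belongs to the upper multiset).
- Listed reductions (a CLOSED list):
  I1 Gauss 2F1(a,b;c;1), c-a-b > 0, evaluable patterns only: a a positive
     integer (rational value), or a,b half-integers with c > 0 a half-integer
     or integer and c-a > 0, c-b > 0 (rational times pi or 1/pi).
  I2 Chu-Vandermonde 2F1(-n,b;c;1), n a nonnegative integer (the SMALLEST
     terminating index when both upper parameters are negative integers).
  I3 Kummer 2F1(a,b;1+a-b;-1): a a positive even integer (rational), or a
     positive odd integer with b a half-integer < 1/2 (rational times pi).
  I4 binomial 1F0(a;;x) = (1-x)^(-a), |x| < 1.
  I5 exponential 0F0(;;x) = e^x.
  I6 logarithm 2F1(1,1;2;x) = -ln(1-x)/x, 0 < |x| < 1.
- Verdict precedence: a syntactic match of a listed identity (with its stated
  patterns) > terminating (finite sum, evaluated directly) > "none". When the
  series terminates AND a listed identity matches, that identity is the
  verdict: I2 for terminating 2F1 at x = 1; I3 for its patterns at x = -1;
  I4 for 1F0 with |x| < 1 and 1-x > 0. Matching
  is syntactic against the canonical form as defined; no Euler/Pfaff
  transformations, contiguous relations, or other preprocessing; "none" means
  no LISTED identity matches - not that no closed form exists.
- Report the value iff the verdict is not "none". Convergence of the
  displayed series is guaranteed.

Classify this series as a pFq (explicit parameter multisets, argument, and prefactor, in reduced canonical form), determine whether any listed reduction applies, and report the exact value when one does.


With C = 5: the canonical form is 2F1(-\frac{1}{3}, \frac{7}{2}; \frac{29}{6}; -1). Verdict: none - at argument -1 the multisets {-\frac{1}{3}, \frac{7}{2}} ; {\frac{29}{6}} match no listed identity.

The tell: x = -1 and (1)_k (C = 5) is k! itself.
Ratio: r(k) = -1 * (k-\frac{1}{3}) (k+\frac{7}{2}) / [(k+\frac{29}{6}) (k+1)] - rational in k, leading ratio -1; with t_0 = 5, classification follows.


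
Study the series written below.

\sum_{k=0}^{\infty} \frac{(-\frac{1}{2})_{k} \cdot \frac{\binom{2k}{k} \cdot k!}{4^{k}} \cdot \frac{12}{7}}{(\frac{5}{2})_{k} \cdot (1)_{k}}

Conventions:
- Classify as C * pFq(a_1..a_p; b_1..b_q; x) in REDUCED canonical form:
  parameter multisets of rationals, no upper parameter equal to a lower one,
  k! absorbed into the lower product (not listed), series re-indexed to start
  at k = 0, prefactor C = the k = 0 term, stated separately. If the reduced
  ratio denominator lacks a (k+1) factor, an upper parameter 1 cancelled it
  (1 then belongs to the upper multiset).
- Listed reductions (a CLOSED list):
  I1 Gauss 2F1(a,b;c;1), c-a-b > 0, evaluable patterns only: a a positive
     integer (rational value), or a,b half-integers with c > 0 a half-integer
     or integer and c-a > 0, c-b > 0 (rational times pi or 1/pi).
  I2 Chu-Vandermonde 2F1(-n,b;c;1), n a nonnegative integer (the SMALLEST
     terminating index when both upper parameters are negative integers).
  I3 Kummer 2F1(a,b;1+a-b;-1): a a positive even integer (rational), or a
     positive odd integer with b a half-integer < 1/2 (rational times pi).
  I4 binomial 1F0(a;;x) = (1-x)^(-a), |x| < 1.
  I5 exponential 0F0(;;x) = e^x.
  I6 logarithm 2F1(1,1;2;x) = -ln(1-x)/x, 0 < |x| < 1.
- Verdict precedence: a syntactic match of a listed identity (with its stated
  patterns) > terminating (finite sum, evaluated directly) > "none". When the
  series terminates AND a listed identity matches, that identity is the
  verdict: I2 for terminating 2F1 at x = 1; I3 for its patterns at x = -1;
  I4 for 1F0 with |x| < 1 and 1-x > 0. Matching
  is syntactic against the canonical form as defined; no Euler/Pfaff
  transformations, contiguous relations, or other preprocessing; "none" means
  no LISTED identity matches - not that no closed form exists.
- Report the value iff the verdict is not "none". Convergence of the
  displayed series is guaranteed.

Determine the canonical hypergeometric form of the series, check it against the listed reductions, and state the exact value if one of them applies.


Key step: t_0 being \frac{12}{7}, C(2k,k) (C = 12/7, x = 1) equals 4^k (1/2)_k / k!.
Ratio: r(k) = 1 * (k-\frac{1}{2}) (k+\frac{1}{2}) / [(k+\frac{5}{2}) (k+1)] - rational in k. x = 1; t_0 = \frac{12}{7}; negate the roots.

With C = \frac{12}{7}: the canonical form is 2F1(-\frac{1}{2}, \frac{1}{2}; \frac{5}{2}; 1). Verdict at x = 1: Gauss (I1, half-integer pattern) matches (x = 1; upper {-\frac{1}{2}, \frac{1}{2}} half-integers, c = \frac{5}{2} in the evaluable pattern). Hence: \frac{27}{56} \cdot \pi.


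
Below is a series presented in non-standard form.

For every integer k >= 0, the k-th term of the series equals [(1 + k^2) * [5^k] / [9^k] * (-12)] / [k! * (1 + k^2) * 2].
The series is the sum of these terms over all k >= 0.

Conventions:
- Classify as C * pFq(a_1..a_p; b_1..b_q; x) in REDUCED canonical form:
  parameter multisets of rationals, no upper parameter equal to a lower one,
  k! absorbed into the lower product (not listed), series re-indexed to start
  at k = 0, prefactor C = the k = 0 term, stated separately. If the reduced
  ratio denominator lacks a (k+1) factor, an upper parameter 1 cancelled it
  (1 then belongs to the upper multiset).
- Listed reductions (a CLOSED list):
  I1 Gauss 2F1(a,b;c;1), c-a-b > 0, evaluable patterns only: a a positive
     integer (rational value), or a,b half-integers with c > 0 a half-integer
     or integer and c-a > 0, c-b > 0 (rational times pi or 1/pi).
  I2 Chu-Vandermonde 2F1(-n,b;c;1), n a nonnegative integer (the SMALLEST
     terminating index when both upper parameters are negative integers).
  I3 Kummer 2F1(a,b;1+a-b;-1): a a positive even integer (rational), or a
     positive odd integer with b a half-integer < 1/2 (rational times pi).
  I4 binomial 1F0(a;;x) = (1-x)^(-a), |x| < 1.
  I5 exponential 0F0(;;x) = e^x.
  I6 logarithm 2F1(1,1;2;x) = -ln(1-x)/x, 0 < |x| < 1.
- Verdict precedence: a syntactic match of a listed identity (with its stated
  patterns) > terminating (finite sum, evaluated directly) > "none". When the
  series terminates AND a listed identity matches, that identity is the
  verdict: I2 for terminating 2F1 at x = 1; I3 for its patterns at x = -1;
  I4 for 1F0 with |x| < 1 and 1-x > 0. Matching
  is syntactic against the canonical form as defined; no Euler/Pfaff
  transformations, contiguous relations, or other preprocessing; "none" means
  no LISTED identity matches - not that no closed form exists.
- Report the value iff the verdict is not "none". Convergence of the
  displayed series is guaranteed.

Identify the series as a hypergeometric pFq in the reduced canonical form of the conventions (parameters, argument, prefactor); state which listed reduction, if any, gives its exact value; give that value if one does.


Reduced: x = 5/9, 0F0, upper = {-}, lower = {-}, C = -6. Verdict: the I5 exponential reduction applies (the 0F0 exponential series at x = 5/9). Exact value: (-6) * e^(5/9).

Key step: t_0 being -6, the two geometric factors (prefactor -6) combine into one argument.
Step ratio: r(k) = (5/9) * 1 / [(k+1)] - rational in k, leading ratio (5/9); with t_0 = -6, classification follows.


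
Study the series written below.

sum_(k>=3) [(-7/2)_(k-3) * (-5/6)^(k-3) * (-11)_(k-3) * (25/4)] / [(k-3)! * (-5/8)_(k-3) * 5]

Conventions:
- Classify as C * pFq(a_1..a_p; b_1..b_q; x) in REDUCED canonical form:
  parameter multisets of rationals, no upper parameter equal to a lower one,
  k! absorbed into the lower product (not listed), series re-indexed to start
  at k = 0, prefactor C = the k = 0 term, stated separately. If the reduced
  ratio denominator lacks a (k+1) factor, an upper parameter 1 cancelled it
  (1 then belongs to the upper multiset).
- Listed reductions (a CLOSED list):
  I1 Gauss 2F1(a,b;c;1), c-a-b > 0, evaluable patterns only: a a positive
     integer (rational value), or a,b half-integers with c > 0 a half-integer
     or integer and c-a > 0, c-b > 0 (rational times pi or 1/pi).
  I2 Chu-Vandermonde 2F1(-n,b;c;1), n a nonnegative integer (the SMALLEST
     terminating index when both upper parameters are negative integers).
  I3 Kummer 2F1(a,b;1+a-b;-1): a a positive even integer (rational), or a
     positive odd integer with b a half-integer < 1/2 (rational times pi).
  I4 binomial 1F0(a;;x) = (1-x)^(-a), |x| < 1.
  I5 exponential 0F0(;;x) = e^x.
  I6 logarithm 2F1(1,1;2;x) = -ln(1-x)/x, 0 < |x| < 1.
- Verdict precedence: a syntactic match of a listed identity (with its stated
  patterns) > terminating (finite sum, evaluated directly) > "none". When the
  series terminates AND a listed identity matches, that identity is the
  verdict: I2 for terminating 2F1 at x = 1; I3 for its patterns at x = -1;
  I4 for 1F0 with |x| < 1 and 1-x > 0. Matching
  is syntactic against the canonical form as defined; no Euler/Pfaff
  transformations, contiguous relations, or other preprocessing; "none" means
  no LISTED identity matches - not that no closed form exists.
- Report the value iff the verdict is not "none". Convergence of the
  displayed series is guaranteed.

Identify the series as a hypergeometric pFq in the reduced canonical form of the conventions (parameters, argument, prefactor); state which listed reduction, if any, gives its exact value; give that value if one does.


Key step: from the first term 5/4: the constant factors (C = 5/4) combine into one prefactor.
Step ratio: r(k) = (-5/6) * (k-11) (k-7/2) / [(k-5/8) (k+1)] - poly over poly, x = (-5/6) from leading terms; C = 5/4 at k = 0.

With C = 5/4: the canonical form is 2F1(-11, -7/2; -5/8; -5/6). Verdict: terminating at k = 11: the factor (-11)_k kills every later term; summing the 12 survivors is exact. Hence: 21209277232549685/20596108620492.
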